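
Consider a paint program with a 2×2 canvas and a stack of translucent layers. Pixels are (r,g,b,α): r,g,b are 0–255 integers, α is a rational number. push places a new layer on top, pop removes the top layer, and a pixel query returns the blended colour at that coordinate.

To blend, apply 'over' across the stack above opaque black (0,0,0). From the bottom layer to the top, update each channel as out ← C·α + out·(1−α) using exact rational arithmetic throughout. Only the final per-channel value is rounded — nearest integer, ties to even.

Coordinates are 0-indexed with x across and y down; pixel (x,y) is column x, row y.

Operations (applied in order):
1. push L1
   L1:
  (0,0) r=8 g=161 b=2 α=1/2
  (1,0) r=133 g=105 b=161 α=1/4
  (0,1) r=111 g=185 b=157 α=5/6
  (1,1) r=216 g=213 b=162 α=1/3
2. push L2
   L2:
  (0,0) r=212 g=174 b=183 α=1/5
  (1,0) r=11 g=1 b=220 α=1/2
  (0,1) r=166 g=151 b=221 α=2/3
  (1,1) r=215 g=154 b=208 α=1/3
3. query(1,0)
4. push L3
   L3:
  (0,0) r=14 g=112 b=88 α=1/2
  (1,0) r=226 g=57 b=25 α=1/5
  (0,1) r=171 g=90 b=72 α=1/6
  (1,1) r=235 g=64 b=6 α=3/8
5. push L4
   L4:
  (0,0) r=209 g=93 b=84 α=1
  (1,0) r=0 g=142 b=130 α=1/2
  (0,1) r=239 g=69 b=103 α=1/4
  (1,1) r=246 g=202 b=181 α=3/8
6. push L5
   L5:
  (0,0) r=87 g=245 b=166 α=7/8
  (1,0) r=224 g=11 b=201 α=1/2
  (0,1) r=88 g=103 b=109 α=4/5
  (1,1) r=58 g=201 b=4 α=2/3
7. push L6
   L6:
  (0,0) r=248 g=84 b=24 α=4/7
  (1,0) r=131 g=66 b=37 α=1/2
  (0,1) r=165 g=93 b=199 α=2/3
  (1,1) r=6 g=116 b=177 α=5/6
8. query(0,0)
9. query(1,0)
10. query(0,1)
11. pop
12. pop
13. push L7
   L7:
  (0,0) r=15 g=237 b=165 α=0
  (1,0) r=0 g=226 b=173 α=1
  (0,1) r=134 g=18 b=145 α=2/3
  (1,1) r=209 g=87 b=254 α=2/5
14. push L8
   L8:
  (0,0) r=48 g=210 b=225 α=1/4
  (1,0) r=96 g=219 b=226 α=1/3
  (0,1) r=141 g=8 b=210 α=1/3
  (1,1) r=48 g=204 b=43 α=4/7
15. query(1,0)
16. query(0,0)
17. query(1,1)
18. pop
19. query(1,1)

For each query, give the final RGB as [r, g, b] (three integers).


at x=1,y=0 over L1,L2:
+L1 (α=1/4) → [133/4, 105/4, 161/4]
+L2 (α=1/2) → [177/8, 109/8, 1041/8]
→ [22, 14, 130]

at x=0,y=0 over L1,L2,L3,L4,L5,L6:
+L1 (α=1/2) → [4, 161/2, 1]
+L2 (α=1/5) → [228/5, 496/5, 187/5]
+L3 (α=1/2) → [149/5, 528/5, 627/10]
+L4 (α=1) → [209, 93, 84]
+L5 (α=7/8) → [409/4, 226, 623/4]
+L6 (α=4/7) → [5195/28, 1014/7, 2253/28]
→ [186, 145, 80]

query (1,0) [L1,L2,L3,L4,L5,L6] — begin 0,0,0
L1 α=1/4: [133/4, 105/4, 161/4]
L2 α=1/2: [177/8, 109/8, 1041/8]
L3 α=1/5: [629/10, 223/10, 1091/10]
L4 α=1/2: [629/20, 1643/20, 2391/20]
L5 α=1/2: [5109/40, 1863/40, 6411/40]
L6 α=1/2: [10349/80, 4503/80, 7891/80]
rounded: [129, 56, 99]

query (0,1) [L1,L2,L3,L4,L5,L6] — begin 0,0,0
after L1 α=5/6: [185/2, 925/6, 785/6]
after L2 α=2/3: [283/2, 2737/18, 3437/18]
after L3 α=1/6: [1757/12, 15305/108, 18481/108]
after L4 α=1/4: [2713/16, 17789/144, 22189/144]
after L5 α=4/5: [1669/16, 77117/720, 84973/720]
after L6 α=2/3: [6949/48, 211037/2160, 371533/2160]
= [145, 98, 172]

query (1,0) [L1,L2,L3,L4,L7,L8] — begin 0,0,0
after L1 α=1/4: [133/4, 105/4, 161/4]
after L2 α=1/2: [177/8, 109/8, 1041/8]
after L3 α=1/5: [629/10, 223/10, 1091/10]
after L4 α=1/2: [629/20, 1643/20, 2391/20]
after L7 α=1: [0, 226, 173]
after L8 α=1/3: [32, 671/3, 572/3]
rounded: [32, 224, 191]

query (0,0) [L1,L2,L3,L4,L7,L8] — begin 0,0,0
L1 α=1/2: [4, 161/2, 1]
L2 α=1/5: [228/5, 496/5, 187/5]
L3 α=1/2: [149/5, 528/5, 627/10]
L4 α=1: [209, 93, 84]
L7 α=0: [209, 93, 84]
L8 α=1/4: [675/4, 489/4, 477/4]
→ [169, 122, 119]

query (1,1) [L1,L2,L3,L4,L7,L8] — begin 0,0,0
+L1 (α=1/3) → [72, 71, 54]
+L2 (α=1/3) → [359/3, 296/3, 316/3]
+L3 (α=3/8) → [1955/12, 257/3, 817/12]
+L4 (α=3/8) → [18631/96, 3103/24, 10601/96]
+L7 (α=2/5) → [32007/160, 899/8, 26857/160]
+L8 (α=4/7) → [126741/1120, 9225/56, 108091/1120]
rounded: [113, 165, 97]

(1,1) stack=L1,L2,L3,L4,L7; from [0,0,0]:
L1 α=1/3: [72, 71, 54]
L2 α=1/3: [359/3, 296/3, 316/3]
L3 α=3/8: [1955/12, 257/3, 817/12]
L4 α=3/8: [18631/96, 3103/24, 10601/96]
L7 α=2/5: [32007/160, 899/8, 26857/160]
→ [200, 112, 168]


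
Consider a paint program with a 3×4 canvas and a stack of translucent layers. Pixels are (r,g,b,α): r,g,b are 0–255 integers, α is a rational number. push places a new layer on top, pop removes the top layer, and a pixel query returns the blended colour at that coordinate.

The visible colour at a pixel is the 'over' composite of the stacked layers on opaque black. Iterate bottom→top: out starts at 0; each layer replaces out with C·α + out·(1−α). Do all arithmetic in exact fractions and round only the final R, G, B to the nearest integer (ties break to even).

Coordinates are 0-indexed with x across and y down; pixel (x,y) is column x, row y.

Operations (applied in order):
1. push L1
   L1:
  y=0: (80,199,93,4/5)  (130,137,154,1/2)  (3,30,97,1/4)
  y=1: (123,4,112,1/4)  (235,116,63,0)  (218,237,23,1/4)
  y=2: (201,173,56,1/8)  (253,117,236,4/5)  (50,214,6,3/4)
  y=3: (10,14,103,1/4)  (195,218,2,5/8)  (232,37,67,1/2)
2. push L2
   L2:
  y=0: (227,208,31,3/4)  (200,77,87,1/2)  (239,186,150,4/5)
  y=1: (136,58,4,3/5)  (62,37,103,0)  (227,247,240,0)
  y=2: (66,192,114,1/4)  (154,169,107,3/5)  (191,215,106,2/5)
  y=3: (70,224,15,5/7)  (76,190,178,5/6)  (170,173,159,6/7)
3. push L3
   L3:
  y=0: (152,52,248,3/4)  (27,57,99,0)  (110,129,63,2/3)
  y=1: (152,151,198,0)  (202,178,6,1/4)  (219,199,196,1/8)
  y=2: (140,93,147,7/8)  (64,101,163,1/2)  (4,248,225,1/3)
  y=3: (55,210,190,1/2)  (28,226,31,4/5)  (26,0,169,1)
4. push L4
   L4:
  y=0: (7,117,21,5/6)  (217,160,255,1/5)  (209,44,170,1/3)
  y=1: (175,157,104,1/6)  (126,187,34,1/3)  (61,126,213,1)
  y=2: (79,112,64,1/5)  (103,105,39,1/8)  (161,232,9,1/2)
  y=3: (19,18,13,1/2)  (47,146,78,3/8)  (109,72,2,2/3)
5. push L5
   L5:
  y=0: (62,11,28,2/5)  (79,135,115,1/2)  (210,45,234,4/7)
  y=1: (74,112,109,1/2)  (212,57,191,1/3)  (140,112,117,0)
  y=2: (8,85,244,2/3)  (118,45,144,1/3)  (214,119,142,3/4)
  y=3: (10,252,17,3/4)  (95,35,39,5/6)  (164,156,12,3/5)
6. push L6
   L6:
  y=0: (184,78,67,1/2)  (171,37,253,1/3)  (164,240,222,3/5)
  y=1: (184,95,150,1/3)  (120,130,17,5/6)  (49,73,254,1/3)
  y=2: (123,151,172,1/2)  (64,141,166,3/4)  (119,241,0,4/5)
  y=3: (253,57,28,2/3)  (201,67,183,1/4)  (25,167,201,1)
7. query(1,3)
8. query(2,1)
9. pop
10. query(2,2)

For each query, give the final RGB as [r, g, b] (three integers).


query (1,3) [L1,L2,L3,L4,L5,L6] — begin 0,0,0
+L1 (α=5/8) → [975/8, 545/4, 5/4]
+L2 (α=5/6) → [4015/48, 4345/24, 3565/24]
+L3 (α=4/5) → [9391/240, 26041/120, 6541/120]
+L4 (α=3/8) → [16159/384, 36553/192, 12157/192]
+L5 (α=5/6) → [198559/2304, 70153/1152, 49597/1152]
+L6 (α=1/4) → [352927/3072, 95881/1536, 119869/1536]
= [115, 62, 78]

at x=2,y=1 over L1,L2,L3,L4,L5,L6:
L1 α=1/4: [109/2, 237/4, 23/4]
L2 α=0: [109/2, 237/4, 23/4]
L3 α=1/8: [1201/16, 2455/32, 945/32]
L4 α=1: [61, 126, 213]
L5 α=0: [61, 126, 213]
L6 α=1/3: [57, 325/3, 680/3]
→ [57, 108, 227]

(2,2) stack=L1,L2,L3,L4,L5; from [0,0,0]:
after L1 α=3/4: [75/2, 321/2, 9/2]
after L2 α=2/5: [989/10, 1823/10, 451/10]
after L3 α=1/3: [1009/15, 1021/5, 1576/15]
after L4 α=1/2: [1712/15, 2181/10, 1711/30]
after L5 α=3/4: [5671/30, 5751/40, 14491/120]
rounded: [189, 144, 121]


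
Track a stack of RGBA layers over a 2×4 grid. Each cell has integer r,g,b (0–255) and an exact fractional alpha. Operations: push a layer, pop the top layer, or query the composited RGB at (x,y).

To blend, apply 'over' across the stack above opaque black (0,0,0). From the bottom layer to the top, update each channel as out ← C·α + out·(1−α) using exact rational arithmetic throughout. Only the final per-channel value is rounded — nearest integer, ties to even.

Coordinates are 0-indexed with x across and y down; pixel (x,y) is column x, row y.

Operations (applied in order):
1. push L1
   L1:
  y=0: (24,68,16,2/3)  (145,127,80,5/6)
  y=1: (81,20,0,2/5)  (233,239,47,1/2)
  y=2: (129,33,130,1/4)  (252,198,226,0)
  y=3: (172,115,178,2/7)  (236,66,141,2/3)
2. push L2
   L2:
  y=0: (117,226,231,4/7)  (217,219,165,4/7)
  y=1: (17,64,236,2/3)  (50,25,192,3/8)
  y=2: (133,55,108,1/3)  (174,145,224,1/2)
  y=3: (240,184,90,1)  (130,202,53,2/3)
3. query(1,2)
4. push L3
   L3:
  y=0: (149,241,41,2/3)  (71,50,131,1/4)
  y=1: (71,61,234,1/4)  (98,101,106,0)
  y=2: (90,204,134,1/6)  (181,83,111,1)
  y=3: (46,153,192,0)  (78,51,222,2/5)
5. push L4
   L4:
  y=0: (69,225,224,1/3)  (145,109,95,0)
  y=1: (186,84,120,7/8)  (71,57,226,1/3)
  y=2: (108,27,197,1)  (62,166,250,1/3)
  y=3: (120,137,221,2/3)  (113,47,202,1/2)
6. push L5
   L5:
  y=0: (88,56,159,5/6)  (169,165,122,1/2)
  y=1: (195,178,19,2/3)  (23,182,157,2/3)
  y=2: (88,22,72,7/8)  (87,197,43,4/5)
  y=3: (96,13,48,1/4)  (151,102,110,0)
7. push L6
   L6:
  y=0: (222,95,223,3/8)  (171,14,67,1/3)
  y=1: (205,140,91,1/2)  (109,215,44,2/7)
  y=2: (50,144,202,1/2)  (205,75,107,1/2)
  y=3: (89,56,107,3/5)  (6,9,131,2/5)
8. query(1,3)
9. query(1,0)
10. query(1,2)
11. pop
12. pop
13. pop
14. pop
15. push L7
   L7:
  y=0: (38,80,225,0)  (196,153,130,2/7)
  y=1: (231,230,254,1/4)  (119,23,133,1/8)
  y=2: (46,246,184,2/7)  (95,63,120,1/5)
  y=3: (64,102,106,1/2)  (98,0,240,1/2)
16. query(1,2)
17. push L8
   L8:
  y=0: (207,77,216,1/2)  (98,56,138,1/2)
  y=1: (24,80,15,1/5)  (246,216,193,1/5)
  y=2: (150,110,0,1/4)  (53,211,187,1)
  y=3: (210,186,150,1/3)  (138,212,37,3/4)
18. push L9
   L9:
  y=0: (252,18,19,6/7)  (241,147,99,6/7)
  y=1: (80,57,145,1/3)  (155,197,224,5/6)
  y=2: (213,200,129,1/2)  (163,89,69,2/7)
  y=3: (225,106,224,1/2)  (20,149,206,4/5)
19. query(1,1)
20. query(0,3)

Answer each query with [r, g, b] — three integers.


query (1,2) [L1,L2] — begin 0,0,0
L1 α=0: [0, 0, 0]
L2 α=1/2: [87, 145/2, 112]
= [87, 72, 112]

at x=1,y=3 over L1,L2,L3,L4,L5,L6:
L1 α=2/3: [472/3, 44, 94]
L2 α=2/3: [1252/9, 448/3, 200/3]
L3 α=2/5: [344/3, 110, 644/5]
L4 α=1/2: [683/6, 157/2, 827/5]
L5 α=0: [683/6, 157/2, 827/5]
L6 α=2/5: [707/10, 507/10, 3791/25]
rounded: [71, 51, 152]

(1,0) stack=L1,L2,L3,L4,L5,L6; from [0,0,0]:
+L1 (α=5/6) → [725/6, 635/6, 200/3]
+L2 (α=4/7) → [2461/14, 341/2, 860/7]
+L3 (α=1/4) → [8377/56, 1123/8, 3497/28]
+L4 (α=0) → [8377/56, 1123/8, 3497/28]
+L5 (α=1/2) → [17841/112, 2443/16, 6913/56]
+L6 (α=1/3) → [9139/56, 2555/24, 8789/84]
rounded: [163, 106, 105]

query (1,2) [L1,L2,L3,L4,L5,L6] — begin 0,0,0
+L1 (α=0) → [0, 0, 0]
+L2 (α=1/2) → [87, 145/2, 112]
+L3 (α=1) → [181, 83, 111]
+L4 (α=1/3) → [424/3, 332/3, 472/3]
+L5 (α=4/5) → [1468/15, 2696/15, 988/15]
+L6 (α=1/2) → [4543/30, 3821/30, 2593/30]
→ [151, 127, 86]

query (1,2) [L1,L2,L7] — begin 0,0,0
+L1 (α=0) → [0, 0, 0]
+L2 (α=1/2) → [87, 145/2, 112]
+L7 (α=1/5) → [443/5, 353/5, 568/5]
rounded: [89, 71, 114]

at x=1,y=1 over L1,L2,L7,L8,L9:
+L1 (α=1/2) → [233/2, 239/2, 47/2]
+L2 (α=3/8) → [1465/16, 1345/16, 1387/16]
+L7 (α=1/8) → [12159/128, 9783/128, 11837/128]
+L8 (α=1/5) → [20031/160, 3339/32, 18013/160]
+L9 (α=5/6) → [144031/960, 34859/192, 197213/960]
→ [150, 182, 205]

query (0,3) [L1,L2,L7,L8,L9] — begin 0,0,0
after L1 α=2/7: [344/7, 230/7, 356/7]
after L2 α=1: [240, 184, 90]
after L7 α=1/2: [152, 143, 98]
after L8 α=1/3: [514/3, 472/3, 346/3]
after L9 α=1/2: [1189/6, 395/3, 509/3]
→ [198, 132, 170]


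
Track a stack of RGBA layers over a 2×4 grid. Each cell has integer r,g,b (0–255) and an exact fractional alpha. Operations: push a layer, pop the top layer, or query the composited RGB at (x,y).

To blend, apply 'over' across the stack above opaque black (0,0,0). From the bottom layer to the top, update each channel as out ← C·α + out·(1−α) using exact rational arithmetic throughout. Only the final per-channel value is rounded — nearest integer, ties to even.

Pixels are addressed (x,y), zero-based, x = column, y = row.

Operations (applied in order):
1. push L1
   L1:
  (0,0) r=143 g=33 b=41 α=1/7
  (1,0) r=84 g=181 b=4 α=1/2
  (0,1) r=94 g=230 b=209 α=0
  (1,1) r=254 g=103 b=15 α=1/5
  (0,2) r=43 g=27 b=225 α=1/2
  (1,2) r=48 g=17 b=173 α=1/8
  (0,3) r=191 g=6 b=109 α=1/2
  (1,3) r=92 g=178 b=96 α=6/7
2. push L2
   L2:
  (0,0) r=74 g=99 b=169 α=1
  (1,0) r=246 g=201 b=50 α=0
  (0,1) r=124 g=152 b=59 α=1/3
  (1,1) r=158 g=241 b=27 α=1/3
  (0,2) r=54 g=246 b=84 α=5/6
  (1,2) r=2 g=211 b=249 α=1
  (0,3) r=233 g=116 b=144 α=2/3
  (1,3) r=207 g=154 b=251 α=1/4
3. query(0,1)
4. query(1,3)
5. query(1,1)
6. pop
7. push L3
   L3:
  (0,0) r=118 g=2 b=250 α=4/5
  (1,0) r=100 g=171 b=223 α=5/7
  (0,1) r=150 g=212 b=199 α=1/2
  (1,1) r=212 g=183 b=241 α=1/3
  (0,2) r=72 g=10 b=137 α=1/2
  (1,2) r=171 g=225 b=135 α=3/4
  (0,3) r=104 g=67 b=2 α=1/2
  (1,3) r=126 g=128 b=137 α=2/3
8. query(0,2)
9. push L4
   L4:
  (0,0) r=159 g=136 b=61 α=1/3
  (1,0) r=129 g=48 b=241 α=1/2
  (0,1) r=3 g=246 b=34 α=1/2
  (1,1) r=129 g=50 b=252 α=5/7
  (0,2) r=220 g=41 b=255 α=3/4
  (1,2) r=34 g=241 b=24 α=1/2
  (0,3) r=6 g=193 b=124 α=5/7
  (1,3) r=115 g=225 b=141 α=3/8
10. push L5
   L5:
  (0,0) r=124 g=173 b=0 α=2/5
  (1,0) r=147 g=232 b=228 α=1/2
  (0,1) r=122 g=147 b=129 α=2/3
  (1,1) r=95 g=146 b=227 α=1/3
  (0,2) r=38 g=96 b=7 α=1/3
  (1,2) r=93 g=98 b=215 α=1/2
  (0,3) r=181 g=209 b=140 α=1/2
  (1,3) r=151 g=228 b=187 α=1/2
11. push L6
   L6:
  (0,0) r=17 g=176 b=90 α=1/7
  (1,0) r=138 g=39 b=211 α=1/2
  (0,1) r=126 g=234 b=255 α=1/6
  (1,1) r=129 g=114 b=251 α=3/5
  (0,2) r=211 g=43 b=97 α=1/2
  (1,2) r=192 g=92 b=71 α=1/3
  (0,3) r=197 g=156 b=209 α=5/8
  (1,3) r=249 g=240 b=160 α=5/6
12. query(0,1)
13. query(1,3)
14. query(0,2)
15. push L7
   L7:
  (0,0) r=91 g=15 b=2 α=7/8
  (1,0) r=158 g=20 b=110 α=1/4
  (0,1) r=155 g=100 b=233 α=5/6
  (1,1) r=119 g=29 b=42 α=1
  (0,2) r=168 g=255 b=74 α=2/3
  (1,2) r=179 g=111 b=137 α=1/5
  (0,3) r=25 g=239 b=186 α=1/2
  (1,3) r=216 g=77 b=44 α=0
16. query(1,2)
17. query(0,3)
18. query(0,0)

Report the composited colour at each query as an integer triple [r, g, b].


query (0,1) [L1,L2] — begin 0,0,0
L1 α=0: [0, 0, 0]
L2 α=1/3: [124/3, 152/3, 59/3]
→ [41, 51, 20]

query (1,3) [L1,L2] — begin 0,0,0
L1 α=6/7: [552/7, 1068/7, 576/7]
L2 α=1/4: [3105/28, 2141/14, 3485/28]
→ [111, 153, 124]

(1,1) stack=L1,L2; from [0,0,0]:
after L1 α=1/5: [254/5, 103/5, 3]
after L2 α=1/3: [1298/15, 1411/15, 11]
= [87, 94, 11]

at x=0,y=2 over L1,L3:
after L1 α=1/2: [43/2, 27/2, 225/2]
after L3 α=1/2: [187/4, 47/4, 499/4]
= [47, 12, 125]

(0,1) stack=L1,L3,L4,L5,L6; from [0,0,0]:
+L1 (α=0) → [0, 0, 0]
+L3 (α=1/2) → [75, 106, 199/2]
+L4 (α=1/2) → [39, 176, 267/4]
+L5 (α=2/3) → [283/3, 470/3, 433/4]
+L6 (α=1/6) → [1793/18, 1526/9, 3185/24]
= [100, 170, 133]

(1,3) stack=L1,L3,L4,L5,L6; from [0,0,0]:
after L1 α=6/7: [552/7, 1068/7, 576/7]
after L3 α=2/3: [772/7, 2860/21, 2494/21]
after L4 α=3/8: [6275/56, 28475/168, 21353/168]
after L5 α=1/2: [14731/112, 66779/336, 52769/336]
after L6 α=5/6: [154171/672, 469979/2016, 321569/2016]
rounded: [229, 233, 160]

query (0,2) [L1,L3,L4,L5,L6] — begin 0,0,0
+L1 (α=1/2) → [43/2, 27/2, 225/2]
+L3 (α=1/2) → [187/4, 47/4, 499/4]
+L4 (α=3/4) → [2827/16, 539/16, 3559/16]
+L5 (α=1/3) → [3131/24, 1307/24, 1205/8]
+L6 (α=1/2) → [8195/48, 2339/48, 1981/16]
= [171, 49, 124]

at x=1,y=2 over L1,L3,L4,L5,L6,L7:
+L1 (α=1/8) → [6, 17/8, 173/8]
+L3 (α=3/4) → [519/4, 5417/32, 3413/32]
+L4 (α=1/2) → [655/8, 13129/64, 4181/64]
+L5 (α=1/2) → [1399/16, 19401/128, 17941/128]
+L6 (α=1/3) → [2935/24, 25289/192, 7495/64]
+L7 (α=1/5) → [4009/30, 30617/240, 9687/80]
→ [134, 128, 121]

query (0,3) [L1,L3,L4,L5,L6,L7] — begin 0,0,0
L1 α=1/2: [191/2, 3, 109/2]
L3 α=1/2: [399/4, 35, 113/4]
L4 α=5/7: [459/14, 1035/7, 1353/14]
L5 α=1/2: [2993/28, 1249/7, 3313/28]
L6 α=5/8: [36559/224, 9207/56, 39199/224]
L7 α=1/2: [42159/448, 22591/112, 80863/448]
rounded: [94, 202, 180]

query (0,0) [L1,L3,L4,L5,L6,L7] — begin 0,0,0
after L1 α=1/7: [143/7, 33/7, 41/7]
after L3 α=4/5: [3447/35, 89/35, 7041/35]
after L4 α=1/3: [4153/35, 1646/35, 16217/105]
after L5 α=2/5: [21139/175, 17048/175, 16217/175]
after L6 α=1/7: [129809/1225, 133088/1225, 113052/1225]
after L7 α=7/8: [455067/4900, 261713/9800, 65101/4900]
rounded: [93, 27, 13]


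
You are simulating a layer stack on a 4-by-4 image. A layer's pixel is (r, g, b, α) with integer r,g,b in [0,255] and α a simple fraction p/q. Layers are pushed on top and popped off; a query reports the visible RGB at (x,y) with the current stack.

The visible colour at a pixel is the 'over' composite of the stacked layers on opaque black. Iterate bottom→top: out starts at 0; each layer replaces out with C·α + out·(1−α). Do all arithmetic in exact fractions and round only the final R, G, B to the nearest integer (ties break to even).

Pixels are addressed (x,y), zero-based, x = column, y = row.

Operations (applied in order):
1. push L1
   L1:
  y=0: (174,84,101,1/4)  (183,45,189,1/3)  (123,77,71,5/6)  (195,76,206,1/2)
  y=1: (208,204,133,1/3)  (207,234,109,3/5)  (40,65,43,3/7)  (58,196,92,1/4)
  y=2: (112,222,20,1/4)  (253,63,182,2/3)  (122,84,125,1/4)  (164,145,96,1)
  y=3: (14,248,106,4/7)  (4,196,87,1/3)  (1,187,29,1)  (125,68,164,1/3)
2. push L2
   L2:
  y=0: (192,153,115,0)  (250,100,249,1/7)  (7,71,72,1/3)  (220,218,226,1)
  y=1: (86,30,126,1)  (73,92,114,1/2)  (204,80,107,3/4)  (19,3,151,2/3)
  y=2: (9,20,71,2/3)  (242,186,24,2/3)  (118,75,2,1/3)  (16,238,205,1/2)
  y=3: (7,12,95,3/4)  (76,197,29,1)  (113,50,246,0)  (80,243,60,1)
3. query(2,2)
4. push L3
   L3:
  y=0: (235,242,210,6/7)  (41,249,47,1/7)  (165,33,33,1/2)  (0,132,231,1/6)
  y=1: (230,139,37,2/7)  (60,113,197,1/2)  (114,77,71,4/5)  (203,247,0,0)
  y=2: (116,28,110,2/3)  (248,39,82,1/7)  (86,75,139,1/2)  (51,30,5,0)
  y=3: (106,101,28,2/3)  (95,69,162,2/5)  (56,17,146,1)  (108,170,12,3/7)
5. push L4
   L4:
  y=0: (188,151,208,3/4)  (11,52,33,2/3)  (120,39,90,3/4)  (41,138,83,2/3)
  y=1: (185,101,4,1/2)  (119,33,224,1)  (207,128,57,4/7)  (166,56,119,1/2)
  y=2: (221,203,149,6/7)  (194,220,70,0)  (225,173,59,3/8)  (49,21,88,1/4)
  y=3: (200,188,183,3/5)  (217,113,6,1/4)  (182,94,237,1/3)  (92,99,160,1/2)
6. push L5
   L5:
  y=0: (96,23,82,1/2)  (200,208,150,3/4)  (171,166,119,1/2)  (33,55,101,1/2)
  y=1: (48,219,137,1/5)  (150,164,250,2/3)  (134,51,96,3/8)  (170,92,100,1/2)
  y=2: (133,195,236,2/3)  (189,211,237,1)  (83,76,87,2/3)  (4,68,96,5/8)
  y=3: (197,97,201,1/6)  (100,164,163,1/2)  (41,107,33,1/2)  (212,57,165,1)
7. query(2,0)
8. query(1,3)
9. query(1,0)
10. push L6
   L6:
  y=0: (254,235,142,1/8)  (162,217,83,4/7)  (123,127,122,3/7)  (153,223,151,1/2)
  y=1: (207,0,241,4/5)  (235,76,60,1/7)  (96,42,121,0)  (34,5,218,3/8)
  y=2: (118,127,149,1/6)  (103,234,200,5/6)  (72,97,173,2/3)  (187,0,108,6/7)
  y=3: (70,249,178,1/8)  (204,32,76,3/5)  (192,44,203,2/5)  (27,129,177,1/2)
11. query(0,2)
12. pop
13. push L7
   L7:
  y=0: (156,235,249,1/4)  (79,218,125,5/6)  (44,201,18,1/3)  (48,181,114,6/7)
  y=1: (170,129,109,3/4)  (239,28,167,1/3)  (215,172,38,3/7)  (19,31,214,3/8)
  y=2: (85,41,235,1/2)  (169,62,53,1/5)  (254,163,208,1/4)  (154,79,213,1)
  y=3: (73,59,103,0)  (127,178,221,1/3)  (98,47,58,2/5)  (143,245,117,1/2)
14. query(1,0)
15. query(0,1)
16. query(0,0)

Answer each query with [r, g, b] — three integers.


query (2,2) [L1,L2] — begin 0,0,0
+L1 (α=1/4) → [61/2, 21, 125/4]
+L2 (α=1/3) → [179/3, 39, 43/2]
= [60, 39, 22]

at x=2,y=0 over L1,L2,L3,L4,L5:
after L1 α=5/6: [205/2, 385/6, 355/6]
after L2 α=1/3: [212/3, 598/9, 571/9]
after L3 α=1/2: [707/6, 895/18, 434/9]
after L4 α=3/4: [2867/24, 3001/72, 716/9]
after L5 α=1/2: [6971/48, 14953/144, 1787/18]
rounded: [145, 104, 99]

query (1,3) [L1,L2,L3,L4,L5] — begin 0,0,0
L1 α=1/3: [4/3, 196/3, 29]
L2 α=1: [76, 197, 29]
L3 α=2/5: [418/5, 729/5, 411/5]
L4 α=1/4: [2339/20, 688/5, 1263/20]
L5 α=1/2: [4339/40, 754/5, 4523/40]
rounded: [108, 151, 113]

at x=1,y=0 over L1,L2,L3,L4,L5:
+L1 (α=1/3) → [61, 15, 63]
+L2 (α=1/7) → [88, 190/7, 627/7]
+L3 (α=1/7) → [569/7, 2883/49, 4091/49]
+L4 (α=2/3) → [241/7, 7979/147, 7325/147]
+L5 (α=3/4) → [4441/28, 99707/588, 73475/588]
rounded: [159, 170, 125]

(0,2) stack=L1,L2,L3,L4,L5,L6; from [0,0,0]:
after L1 α=1/4: [28, 111/2, 5]
after L2 α=2/3: [46/3, 191/6, 49]
after L3 α=2/3: [742/9, 527/18, 269/3]
after L4 α=6/7: [12676/63, 22451/126, 2951/21]
after L5 α=2/3: [29434/189, 71591/378, 12863/63]
after L6 α=1/6: [84736/567, 405961/2268, 36851/189]
rounded: [149, 179, 195]

query (1,0) [L1,L2,L3,L4,L5,L7] — begin 0,0,0
after L1 α=1/3: [61, 15, 63]
after L2 α=1/7: [88, 190/7, 627/7]
after L3 α=1/7: [569/7, 2883/49, 4091/49]
after L4 α=2/3: [241/7, 7979/147, 7325/147]
after L5 α=3/4: [4441/28, 99707/588, 73475/588]
after L7 α=5/6: [5167/56, 740627/3528, 440975/3528]
→ [92, 210, 125]

query (0,1) [L1,L2,L3,L4,L5,L7] — begin 0,0,0
+L1 (α=1/3) → [208/3, 68, 133/3]
+L2 (α=1) → [86, 30, 126]
+L3 (α=2/7) → [890/7, 428/7, 704/7]
+L4 (α=1/2) → [2185/14, 1135/14, 366/7]
+L5 (α=1/5) → [4706/35, 3803/35, 2423/35]
+L7 (α=3/4) → [5639/35, 4337/35, 3467/35]
→ [161, 124, 99]

query (0,0) [L1,L2,L3,L4,L5,L7] — begin 0,0,0
L1 α=1/4: [87/2, 21, 101/4]
L2 α=0: [87/2, 21, 101/4]
L3 α=6/7: [2907/14, 1473/7, 5141/28]
L4 α=3/4: [10803/56, 1161/7, 22613/112]
L5 α=1/2: [16179/112, 661/7, 31797/224]
L7 α=1/4: [66009/448, 907/7, 151167/896]
→ [147, 130, 169]


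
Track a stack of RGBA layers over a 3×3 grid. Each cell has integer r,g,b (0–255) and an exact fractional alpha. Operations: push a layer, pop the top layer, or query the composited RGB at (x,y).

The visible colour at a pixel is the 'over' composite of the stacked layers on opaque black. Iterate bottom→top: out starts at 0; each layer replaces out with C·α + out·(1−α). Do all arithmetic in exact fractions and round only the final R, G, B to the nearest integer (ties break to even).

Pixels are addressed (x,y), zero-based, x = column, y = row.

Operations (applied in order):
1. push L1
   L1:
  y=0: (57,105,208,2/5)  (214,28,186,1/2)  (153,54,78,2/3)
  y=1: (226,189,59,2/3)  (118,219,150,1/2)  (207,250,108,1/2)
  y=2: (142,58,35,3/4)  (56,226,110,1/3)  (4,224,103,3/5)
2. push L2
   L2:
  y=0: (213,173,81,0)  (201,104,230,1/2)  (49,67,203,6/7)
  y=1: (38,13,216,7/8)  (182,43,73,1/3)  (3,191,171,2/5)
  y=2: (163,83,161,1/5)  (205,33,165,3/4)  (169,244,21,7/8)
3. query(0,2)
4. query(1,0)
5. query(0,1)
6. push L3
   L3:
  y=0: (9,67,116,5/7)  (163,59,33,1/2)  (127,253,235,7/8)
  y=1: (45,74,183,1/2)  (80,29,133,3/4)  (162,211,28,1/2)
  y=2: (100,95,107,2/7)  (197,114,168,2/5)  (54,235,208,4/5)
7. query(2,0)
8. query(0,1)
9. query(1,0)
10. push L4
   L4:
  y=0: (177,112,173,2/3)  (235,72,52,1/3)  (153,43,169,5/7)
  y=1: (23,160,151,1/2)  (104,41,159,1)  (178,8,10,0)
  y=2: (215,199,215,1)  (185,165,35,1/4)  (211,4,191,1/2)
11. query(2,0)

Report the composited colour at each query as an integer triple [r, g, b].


query (0,2) [L1,L2] — begin 0,0,0
+L1 (α=3/4) → [213/2, 87/2, 105/4]
+L2 (α=1/5) → [589/5, 257/5, 266/5]
= [118, 51, 53]

at x=1,y=0 over L1,L2:
L1 α=1/2: [107, 14, 93]
L2 α=1/2: [154, 59, 323/2]
= [154, 59, 162]

at x=0,y=1 over L1,L2:
+L1 (α=2/3) → [452/3, 126, 118/3]
+L2 (α=7/8) → [625/12, 217/8, 2327/12]
= [52, 27, 194]

(2,0) stack=L1,L2,L3; from [0,0,0]:
L1 α=2/3: [102, 36, 52]
L2 α=6/7: [396/7, 438/7, 1270/7]
L3 α=7/8: [6619/56, 12835/56, 12785/56]
rounded: [118, 229, 228]

(0,1) stack=L1,L2,L3; from [0,0,0]:
after L1 α=2/3: [452/3, 126, 118/3]
after L2 α=7/8: [625/12, 217/8, 2327/12]
after L3 α=1/2: [1165/24, 809/16, 4523/24]
rounded: [49, 51, 188]

query (1,0) [L1,L2,L3] — begin 0,0,0
+L1 (α=1/2) → [107, 14, 93]
+L2 (α=1/2) → [154, 59, 323/2]
+L3 (α=1/2) → [317/2, 59, 389/4]
→ [158, 59, 97]

at x=2,y=0 over L1,L2,L3,L4:
after L1 α=2/3: [102, 36, 52]
after L2 α=6/7: [396/7, 438/7, 1270/7]
after L3 α=7/8: [6619/56, 12835/56, 12785/56]
after L4 α=5/7: [28039/196, 18855/196, 36445/196]
= [143, 96, 186]


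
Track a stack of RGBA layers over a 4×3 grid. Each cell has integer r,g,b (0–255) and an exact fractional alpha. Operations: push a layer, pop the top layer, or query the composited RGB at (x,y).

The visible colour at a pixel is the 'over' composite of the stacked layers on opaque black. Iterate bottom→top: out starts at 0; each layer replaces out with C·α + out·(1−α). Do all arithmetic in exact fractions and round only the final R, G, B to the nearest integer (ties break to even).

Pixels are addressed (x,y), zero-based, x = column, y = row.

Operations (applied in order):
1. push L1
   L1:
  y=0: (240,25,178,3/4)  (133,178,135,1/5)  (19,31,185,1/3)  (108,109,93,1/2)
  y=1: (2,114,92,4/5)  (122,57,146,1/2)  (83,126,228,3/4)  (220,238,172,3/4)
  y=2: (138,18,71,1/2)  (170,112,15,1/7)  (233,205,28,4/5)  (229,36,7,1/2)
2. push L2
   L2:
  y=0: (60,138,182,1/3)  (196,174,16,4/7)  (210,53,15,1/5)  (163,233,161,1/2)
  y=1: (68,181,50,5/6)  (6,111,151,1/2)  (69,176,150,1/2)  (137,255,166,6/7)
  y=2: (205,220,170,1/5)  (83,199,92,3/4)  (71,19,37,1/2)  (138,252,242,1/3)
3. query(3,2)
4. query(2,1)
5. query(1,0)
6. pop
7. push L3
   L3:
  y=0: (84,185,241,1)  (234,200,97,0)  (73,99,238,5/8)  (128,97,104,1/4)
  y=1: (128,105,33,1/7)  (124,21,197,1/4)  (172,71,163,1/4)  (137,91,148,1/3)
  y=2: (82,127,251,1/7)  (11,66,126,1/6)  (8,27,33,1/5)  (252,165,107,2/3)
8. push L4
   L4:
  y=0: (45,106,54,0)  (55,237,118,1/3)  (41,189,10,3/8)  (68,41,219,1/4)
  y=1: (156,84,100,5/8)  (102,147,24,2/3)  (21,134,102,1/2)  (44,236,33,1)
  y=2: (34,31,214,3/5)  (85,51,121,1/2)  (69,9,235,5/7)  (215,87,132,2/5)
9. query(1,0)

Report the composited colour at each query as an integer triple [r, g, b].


query (3,2) [L1,L2] — begin 0,0,0
after L1 α=1/2: [229/2, 18, 7/2]
after L2 α=1/3: [367/3, 96, 83]
rounded: [122, 96, 83]

(2,1) stack=L1,L2; from [0,0,0]:
after L1 α=3/4: [249/4, 189/2, 171]
after L2 α=1/2: [525/8, 541/4, 321/2]
rounded: [66, 135, 160]

at x=1,y=0 over L1,L2:
+L1 (α=1/5) → [133/5, 178/5, 27]
+L2 (α=4/7) → [617/5, 4014/35, 145/7]
rounded: [123, 115, 21]

(1,0) stack=L1,L3,L4; from [0,0,0]:
L1 α=1/5: [133/5, 178/5, 27]
L3 α=0: [133/5, 178/5, 27]
L4 α=1/3: [541/15, 1541/15, 172/3]
= [36, 103, 57]


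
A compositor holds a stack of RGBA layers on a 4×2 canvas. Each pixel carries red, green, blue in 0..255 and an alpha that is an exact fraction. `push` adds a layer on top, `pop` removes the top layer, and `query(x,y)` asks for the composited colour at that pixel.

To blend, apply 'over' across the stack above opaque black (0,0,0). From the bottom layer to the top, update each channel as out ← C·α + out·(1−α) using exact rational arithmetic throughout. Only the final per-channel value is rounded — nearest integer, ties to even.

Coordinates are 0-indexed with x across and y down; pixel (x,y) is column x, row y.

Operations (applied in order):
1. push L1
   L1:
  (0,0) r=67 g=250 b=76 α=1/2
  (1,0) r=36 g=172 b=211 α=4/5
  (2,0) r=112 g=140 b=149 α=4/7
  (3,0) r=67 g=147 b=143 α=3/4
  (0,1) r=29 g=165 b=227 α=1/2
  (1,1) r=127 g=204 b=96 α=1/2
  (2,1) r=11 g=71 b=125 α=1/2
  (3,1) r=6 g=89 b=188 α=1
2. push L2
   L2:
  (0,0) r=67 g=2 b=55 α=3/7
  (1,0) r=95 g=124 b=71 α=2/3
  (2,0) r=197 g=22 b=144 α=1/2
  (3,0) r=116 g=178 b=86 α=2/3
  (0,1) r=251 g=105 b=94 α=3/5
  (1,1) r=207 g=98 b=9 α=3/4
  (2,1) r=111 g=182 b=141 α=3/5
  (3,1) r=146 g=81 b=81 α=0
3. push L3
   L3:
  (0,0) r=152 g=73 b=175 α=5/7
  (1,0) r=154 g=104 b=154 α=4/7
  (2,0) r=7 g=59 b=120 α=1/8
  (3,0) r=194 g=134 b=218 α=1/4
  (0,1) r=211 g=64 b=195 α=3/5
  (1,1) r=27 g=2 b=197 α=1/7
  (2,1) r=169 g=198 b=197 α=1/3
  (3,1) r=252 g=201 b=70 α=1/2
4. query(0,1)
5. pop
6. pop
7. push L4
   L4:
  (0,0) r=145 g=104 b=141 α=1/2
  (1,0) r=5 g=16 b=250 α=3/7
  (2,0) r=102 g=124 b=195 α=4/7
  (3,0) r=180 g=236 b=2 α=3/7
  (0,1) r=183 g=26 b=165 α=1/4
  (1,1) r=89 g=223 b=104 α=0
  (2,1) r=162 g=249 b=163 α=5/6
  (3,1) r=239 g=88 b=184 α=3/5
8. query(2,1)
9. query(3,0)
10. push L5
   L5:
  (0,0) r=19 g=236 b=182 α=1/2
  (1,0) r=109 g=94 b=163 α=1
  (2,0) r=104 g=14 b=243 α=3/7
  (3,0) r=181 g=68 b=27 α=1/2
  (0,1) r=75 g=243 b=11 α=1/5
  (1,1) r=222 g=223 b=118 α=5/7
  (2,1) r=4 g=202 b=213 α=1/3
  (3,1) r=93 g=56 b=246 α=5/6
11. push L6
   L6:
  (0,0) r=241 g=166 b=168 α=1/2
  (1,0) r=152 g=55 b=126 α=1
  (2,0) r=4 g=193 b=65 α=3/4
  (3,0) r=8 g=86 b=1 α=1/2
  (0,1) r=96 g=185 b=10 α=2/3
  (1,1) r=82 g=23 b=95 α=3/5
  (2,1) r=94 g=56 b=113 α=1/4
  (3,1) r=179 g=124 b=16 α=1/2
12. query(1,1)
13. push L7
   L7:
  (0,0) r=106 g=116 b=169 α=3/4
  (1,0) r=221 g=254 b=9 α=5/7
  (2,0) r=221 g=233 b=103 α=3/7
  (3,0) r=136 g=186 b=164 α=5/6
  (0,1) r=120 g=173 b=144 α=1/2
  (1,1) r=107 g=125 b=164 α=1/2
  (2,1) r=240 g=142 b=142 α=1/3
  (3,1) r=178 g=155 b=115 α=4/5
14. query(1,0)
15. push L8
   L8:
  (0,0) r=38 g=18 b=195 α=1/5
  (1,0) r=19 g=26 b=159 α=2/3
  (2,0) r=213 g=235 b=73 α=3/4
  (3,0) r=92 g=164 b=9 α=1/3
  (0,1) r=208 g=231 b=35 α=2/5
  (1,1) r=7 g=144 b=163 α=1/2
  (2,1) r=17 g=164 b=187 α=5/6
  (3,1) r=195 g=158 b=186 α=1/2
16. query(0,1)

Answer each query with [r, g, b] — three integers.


at x=0,y=1 over L1,L2,L3:
+L1 (α=1/2) → [29/2, 165/2, 227/2]
+L2 (α=3/5) → [782/5, 96, 509/5]
+L3 (α=3/5) → [4729/25, 384/5, 3943/25]
→ [189, 77, 158]

(2,1) stack=L1,L4; from [0,0,0]:
+L1 (α=1/2) → [11/2, 71/2, 125/2]
+L4 (α=5/6) → [1631/12, 2561/12, 585/4]
= [136, 213, 146]

query (3,0) [L1,L4] — begin 0,0,0
L1 α=3/4: [201/4, 441/4, 429/4]
L4 α=3/7: [741/7, 1149/7, 435/7]
rounded: [106, 164, 62]

at x=1,y=1 over L1,L4,L5,L6:
L1 α=1/2: [127/2, 102, 48]
L4 α=0: [127/2, 102, 48]
L5 α=5/7: [1237/7, 1319/7, 98]
L6 α=3/5: [4196/35, 3121/35, 481/5]
= [120, 89, 96]

query (1,0) [L1,L4,L5,L6,L7] — begin 0,0,0
after L1 α=4/5: [144/5, 688/5, 844/5]
after L4 α=3/7: [93/5, 2992/35, 1018/5]
after L5 α=1: [109, 94, 163]
after L6 α=1: [152, 55, 126]
after L7 α=5/7: [1409/7, 1380/7, 297/7]
rounded: [201, 197, 42]

(0,1) stack=L1,L4,L5,L6,L7,L8; from [0,0,0]:
after L1 α=1/2: [29/2, 165/2, 227/2]
after L4 α=1/4: [453/8, 547/8, 1011/8]
after L5 α=1/5: [603/10, 1033/10, 1033/10]
after L6 α=2/3: [841/10, 4733/30, 411/10]
after L7 α=1/2: [2041/20, 9923/60, 1851/20]
after L8 α=2/5: [14443/100, 19163/100, 6953/100]
= [144, 192, 70]


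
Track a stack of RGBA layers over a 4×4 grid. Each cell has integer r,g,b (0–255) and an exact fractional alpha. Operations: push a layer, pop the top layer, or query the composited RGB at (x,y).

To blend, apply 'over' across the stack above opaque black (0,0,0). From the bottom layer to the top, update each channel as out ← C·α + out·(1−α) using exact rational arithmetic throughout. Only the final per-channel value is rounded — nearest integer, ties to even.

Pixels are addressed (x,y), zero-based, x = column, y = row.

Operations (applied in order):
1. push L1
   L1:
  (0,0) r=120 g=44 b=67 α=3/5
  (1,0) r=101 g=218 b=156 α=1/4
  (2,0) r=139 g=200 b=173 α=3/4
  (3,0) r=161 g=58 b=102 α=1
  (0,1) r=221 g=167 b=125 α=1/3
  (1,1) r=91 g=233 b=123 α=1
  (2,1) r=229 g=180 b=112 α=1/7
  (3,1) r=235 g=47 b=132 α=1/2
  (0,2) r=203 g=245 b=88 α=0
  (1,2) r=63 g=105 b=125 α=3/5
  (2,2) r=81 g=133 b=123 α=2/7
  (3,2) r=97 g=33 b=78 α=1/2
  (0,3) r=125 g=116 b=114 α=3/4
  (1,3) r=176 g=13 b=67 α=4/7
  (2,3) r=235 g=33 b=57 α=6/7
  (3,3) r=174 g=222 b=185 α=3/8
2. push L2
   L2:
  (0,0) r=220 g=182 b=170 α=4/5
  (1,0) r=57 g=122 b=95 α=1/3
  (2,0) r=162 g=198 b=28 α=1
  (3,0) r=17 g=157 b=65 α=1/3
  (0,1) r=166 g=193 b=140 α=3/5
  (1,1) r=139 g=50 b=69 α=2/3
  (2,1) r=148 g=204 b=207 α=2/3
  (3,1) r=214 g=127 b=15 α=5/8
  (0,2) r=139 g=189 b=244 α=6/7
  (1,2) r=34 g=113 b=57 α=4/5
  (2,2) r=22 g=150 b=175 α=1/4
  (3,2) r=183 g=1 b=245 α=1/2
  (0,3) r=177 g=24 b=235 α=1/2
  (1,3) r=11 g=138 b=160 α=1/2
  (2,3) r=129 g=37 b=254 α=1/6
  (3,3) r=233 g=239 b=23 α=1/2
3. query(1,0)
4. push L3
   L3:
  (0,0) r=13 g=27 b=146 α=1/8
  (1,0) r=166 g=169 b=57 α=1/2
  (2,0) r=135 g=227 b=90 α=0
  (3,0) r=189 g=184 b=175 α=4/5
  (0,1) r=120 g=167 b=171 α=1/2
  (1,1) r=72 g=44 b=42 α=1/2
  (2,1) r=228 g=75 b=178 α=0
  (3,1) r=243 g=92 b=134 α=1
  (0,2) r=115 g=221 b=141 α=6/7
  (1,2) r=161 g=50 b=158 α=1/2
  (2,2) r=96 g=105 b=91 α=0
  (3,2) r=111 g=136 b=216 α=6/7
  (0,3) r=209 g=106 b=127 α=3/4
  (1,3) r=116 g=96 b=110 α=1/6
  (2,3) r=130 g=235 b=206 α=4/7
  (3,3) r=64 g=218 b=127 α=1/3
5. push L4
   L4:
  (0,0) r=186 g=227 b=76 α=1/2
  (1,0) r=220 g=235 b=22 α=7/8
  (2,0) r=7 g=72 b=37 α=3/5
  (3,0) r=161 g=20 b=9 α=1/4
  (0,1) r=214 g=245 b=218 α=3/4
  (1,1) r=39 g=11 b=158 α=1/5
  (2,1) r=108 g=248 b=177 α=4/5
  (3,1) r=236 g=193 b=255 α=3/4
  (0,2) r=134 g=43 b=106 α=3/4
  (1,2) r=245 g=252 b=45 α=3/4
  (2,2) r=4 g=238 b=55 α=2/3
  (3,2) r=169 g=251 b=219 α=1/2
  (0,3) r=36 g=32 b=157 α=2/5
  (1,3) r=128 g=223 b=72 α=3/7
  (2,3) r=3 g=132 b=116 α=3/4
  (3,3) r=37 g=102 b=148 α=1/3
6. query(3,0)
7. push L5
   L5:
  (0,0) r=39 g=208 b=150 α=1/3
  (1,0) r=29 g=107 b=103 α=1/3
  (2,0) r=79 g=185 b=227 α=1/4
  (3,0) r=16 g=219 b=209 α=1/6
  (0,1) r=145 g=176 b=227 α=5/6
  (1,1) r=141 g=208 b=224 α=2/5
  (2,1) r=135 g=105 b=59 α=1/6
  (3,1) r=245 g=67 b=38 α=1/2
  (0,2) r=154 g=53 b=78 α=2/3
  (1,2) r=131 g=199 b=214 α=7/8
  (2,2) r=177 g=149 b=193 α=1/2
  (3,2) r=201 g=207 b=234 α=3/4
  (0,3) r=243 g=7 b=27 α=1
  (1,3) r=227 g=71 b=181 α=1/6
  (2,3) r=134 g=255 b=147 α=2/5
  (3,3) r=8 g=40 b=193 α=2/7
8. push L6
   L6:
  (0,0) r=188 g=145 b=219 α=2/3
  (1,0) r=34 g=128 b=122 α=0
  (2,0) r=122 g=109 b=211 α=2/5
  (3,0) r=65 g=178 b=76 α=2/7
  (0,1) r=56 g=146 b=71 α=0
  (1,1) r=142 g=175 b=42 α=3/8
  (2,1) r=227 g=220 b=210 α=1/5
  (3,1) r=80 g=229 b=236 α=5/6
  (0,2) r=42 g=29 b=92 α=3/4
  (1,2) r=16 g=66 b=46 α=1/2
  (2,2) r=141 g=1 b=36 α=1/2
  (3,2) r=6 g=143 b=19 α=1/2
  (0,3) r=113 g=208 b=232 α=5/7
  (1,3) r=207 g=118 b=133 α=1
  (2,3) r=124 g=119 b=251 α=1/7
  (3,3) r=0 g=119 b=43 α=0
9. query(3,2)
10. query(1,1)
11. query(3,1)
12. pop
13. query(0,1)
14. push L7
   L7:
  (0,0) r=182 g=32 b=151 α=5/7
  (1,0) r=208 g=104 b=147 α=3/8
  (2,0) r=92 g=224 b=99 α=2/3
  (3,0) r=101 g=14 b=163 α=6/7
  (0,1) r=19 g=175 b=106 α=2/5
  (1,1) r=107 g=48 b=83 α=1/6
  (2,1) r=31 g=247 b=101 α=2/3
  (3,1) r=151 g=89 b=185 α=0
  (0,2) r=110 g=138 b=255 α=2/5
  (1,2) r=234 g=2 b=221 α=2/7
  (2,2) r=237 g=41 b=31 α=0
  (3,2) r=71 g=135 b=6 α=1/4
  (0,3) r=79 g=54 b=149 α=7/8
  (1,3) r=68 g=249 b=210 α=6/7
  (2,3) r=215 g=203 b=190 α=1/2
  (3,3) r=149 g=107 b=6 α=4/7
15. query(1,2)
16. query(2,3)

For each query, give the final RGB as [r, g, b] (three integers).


at x=1,y=0 over L1,L2:
L1 α=1/4: [101/4, 109/2, 39]
L2 α=1/3: [215/6, 77, 173/3]
→ [36, 77, 58]

(3,0) stack=L1,L2,L3,L4; from [0,0,0]:
L1 α=1: [161, 58, 102]
L2 α=1/3: [113, 91, 269/3]
L3 α=4/5: [869/5, 827/5, 2369/15]
L4 α=1/4: [853/5, 2581/20, 1207/10]
→ [171, 129, 121]

query (3,2) [L1,L2,L3,L4,L5,L6] — begin 0,0,0
+L1 (α=1/2) → [97/2, 33/2, 39]
+L2 (α=1/2) → [463/4, 35/4, 142]
+L3 (α=6/7) → [3127/28, 3299/28, 1438/7]
+L4 (α=1/2) → [7859/56, 10327/56, 2971/14]
+L5 (α=3/4) → [41627/224, 45103/224, 12799/56]
+L6 (α=1/2) → [42971/448, 77135/448, 13863/112]
→ [96, 172, 124]

(1,1) stack=L1,L2,L3,L4,L5,L6; from [0,0,0]:
after L1 α=1: [91, 233, 123]
after L2 α=2/3: [123, 111, 87]
after L3 α=1/2: [195/2, 155/2, 129/2]
after L4 α=1/5: [429/5, 321/5, 416/5]
after L5 α=2/5: [2697/25, 3043/25, 3488/25]
after L6 α=3/8: [4827/40, 1417/10, 2059/20]
rounded: [121, 142, 103]

query (3,1) [L1,L2,L3,L4,L5,L6] — begin 0,0,0
L1 α=1/2: [235/2, 47/2, 66]
L2 α=5/8: [2845/16, 1411/16, 273/8]
L3 α=1: [243, 92, 134]
L4 α=3/4: [951/4, 671/4, 899/4]
L5 α=1/2: [1931/8, 939/8, 1051/8]
L6 α=5/6: [5131/48, 10099/48, 3497/16]
= [107, 210, 219]

(0,1) stack=L1,L2,L3,L4,L5; from [0,0,0]:
after L1 α=1/3: [221/3, 167/3, 125/3]
after L2 α=3/5: [1936/15, 2071/15, 302/3]
after L3 α=1/2: [1868/15, 2288/15, 815/6]
after L4 α=3/4: [5749/30, 13313/60, 4739/24]
after L5 α=5/6: [27499/180, 66113/360, 31979/144]
rounded: [153, 184, 222]

at x=1,y=2 over L1,L2,L3,L4,L5,L7:
after L1 α=3/5: [189/5, 63, 75]
after L2 α=4/5: [869/25, 103, 303/5]
after L3 α=1/2: [2447/25, 153/2, 1093/10]
after L4 α=3/4: [10411/50, 1665/8, 2443/40]
after L5 α=7/8: [56261/400, 12809/64, 62363/320]
after L7 α=2/7: [93701/560, 64301/448, 90651/448]
rounded: [167, 144, 202]

at x=2,y=3 over L1,L2,L3,L4,L5,L7:
+L1 (α=6/7) → [1410/7, 198/7, 342/7]
+L2 (α=1/6) → [2651/14, 1249/42, 1744/21]
+L3 (α=4/7) → [15233/98, 14409/98, 7512/49]
+L4 (α=3/4) → [16115/392, 53217/392, 6141/49]
+L5 (α=2/5) → [153401/1960, 359571/1960, 32829/245]
+L7 (α=1/2) → [574801/3920, 757451/3920, 79379/490]
→ [147, 193, 162]


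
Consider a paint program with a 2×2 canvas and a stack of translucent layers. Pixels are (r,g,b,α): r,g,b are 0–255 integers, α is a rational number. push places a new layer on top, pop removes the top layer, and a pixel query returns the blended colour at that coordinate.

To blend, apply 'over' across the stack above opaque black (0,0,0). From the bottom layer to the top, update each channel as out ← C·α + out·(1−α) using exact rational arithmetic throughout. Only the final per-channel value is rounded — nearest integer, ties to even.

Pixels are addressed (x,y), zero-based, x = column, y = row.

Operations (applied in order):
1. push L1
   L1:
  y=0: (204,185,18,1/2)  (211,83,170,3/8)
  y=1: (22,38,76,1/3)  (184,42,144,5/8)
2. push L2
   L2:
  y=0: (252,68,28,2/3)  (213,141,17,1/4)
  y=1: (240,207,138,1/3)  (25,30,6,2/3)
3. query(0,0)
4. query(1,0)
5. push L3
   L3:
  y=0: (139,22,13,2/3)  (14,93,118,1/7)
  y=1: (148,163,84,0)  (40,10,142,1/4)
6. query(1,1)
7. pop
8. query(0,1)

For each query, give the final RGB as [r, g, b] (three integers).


at x=0,y=0 over L1,L2:
+L1 (α=1/2) → [102, 185/2, 9]
+L2 (α=2/3) → [202, 457/6, 65/3]
= [202, 76, 22]

(1,0) stack=L1,L2; from [0,0,0]:
after L1 α=3/8: [633/8, 249/8, 255/4]
after L2 α=1/4: [3603/32, 1875/32, 833/16]
= [113, 59, 52]

(1,1) stack=L1,L2,L3; from [0,0,0]:
after L1 α=5/8: [115, 105/4, 90]
after L2 α=2/3: [55, 115/4, 34]
after L3 α=1/4: [205/4, 385/16, 61]
= [51, 24, 61]

query (0,1) [L1,L2] — begin 0,0,0
after L1 α=1/3: [22/3, 38/3, 76/3]
after L2 α=1/3: [764/9, 697/9, 566/9]
rounded: [85, 77, 63]


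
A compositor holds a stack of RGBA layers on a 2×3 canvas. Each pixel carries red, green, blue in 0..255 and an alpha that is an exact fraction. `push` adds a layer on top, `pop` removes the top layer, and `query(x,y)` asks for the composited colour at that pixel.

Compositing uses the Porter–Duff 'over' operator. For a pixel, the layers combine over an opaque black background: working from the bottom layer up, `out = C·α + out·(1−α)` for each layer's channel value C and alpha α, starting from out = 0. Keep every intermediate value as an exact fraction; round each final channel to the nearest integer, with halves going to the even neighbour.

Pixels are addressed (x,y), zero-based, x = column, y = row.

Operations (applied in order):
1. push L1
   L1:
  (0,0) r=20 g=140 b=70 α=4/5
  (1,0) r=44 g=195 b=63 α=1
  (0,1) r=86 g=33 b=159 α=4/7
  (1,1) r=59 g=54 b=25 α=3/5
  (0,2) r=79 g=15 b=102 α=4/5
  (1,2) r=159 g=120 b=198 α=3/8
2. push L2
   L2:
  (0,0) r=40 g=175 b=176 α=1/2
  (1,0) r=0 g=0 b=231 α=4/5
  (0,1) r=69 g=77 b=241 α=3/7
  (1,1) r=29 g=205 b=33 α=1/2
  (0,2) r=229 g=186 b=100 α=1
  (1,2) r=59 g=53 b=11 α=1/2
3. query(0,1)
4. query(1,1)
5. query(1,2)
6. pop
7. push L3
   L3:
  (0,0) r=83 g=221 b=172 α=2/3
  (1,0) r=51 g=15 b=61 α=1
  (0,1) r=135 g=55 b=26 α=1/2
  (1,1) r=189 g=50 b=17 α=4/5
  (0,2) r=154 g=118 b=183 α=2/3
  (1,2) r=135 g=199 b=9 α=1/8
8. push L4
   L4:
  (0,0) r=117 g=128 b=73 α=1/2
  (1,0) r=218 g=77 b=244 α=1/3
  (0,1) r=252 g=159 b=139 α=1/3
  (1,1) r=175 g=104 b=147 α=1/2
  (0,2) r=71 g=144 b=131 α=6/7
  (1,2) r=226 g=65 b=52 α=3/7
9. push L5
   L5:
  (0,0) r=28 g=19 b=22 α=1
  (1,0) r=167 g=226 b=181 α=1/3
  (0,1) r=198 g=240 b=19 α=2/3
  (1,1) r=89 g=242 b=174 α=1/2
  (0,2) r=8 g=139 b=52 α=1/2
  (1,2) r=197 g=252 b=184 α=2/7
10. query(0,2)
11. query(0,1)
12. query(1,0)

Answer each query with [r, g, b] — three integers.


at x=0,y=1 over L1,L2:
L1 α=4/7: [344/7, 132/7, 636/7]
L2 α=3/7: [2825/49, 2145/49, 7605/49]
rounded: [58, 44, 155]

query (1,1) [L1,L2] — begin 0,0,0
after L1 α=3/5: [177/5, 162/5, 15]
after L2 α=1/2: [161/5, 1187/10, 24]
→ [32, 119, 24]

at x=1,y=2 over L1,L2:
after L1 α=3/8: [477/8, 45, 297/4]
after L2 α=1/2: [949/16, 49, 341/8]
rounded: [59, 49, 43]

(0,2) stack=L1,L3,L4,L5; from [0,0,0]:
after L1 α=4/5: [316/5, 12, 408/5]
after L3 α=2/3: [1856/15, 248/3, 746/5]
after L4 α=6/7: [1178/15, 2840/21, 668/5]
after L5 α=1/2: [649/15, 5759/42, 464/5]
→ [43, 137, 93]

(0,1) stack=L1,L3,L4,L5; from [0,0,0]:
+L1 (α=4/7) → [344/7, 132/7, 636/7]
+L3 (α=1/2) → [1289/14, 517/14, 409/7]
+L4 (α=1/3) → [3053/21, 1630/21, 597/7]
+L5 (α=2/3) → [11369/63, 11710/63, 863/21]
rounded: [180, 186, 41]

at x=1,y=0 over L1,L3,L4,L5:
L1 α=1: [44, 195, 63]
L3 α=1: [51, 15, 61]
L4 α=1/3: [320/3, 107/3, 122]
L5 α=1/3: [1141/9, 892/9, 425/3]
= [127, 99, 142]
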